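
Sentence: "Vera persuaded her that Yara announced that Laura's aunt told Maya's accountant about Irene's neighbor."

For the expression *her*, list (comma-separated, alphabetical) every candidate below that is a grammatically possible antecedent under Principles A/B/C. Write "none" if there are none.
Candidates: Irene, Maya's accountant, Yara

none

*her* is a pronoun; Principle B requires it to be free in its binding domain — the matrix clause.
— Irene: possessor inside the second object DP of the clause headed by 'told'; is c-commanded by the pronoun; coreference would bind this R-expression — blocked (Principle C).
— Maya's accountant: object of the clause headed by 'told'; is c-commanded by the pronoun; coreference would bind this R-expression — blocked (Principle C).
— Yara: subject of the clause headed by 'announced'; is c-commanded by the pronoun; coreference would bind this R-expression — blocked (Principle C).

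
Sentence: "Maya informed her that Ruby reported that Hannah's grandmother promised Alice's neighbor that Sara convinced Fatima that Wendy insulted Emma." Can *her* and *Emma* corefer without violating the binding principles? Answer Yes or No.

*Emma* is an R-expression; Principle C requires it to be free (not bound by any c-commanding expression).
— her: object of the matrix clause; the pronoun c-commands the R-expression — coreference blocked (Principle C).

No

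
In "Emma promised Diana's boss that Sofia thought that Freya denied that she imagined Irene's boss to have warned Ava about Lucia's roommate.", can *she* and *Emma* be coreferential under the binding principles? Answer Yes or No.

Yes

*Emma* is an R-expression; Principle C requires it to be free (not bound by any c-commanding expression).
— she: subject of the clause headed by 'imagined'; the pronoun does not c-command the R-expression — coreference allowed.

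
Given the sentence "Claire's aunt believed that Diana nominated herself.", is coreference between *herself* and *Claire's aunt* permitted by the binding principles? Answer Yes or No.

*herself* is a reflexive; Principle A requires it to be bound within its binding domain — the clause headed by 'nominated'.
— Claire's aunt: subject of the matrix clause; c-commands the reflexive but lies outside its binding domain — cannot bind it (Principle A).

No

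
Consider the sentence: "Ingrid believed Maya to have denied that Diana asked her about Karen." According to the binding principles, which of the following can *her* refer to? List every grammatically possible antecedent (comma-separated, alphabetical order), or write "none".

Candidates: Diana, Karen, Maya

*her* is a pronoun; Principle B requires it to be free in its binding domain — the clause headed by 'asked'.
— Diana: subject of the clause headed by 'asked'; c-commands the pronoun within its binding domain — blocked (Principle B).
— Karen: second object of the clause headed by 'asked'; is c-commanded by the pronoun; coreference would bind this R-expression — blocked (Principle C).
— Maya: subject of the clause headed by 'denied'; c-commands the pronoun but lies outside its binding domain — allowed.

Maya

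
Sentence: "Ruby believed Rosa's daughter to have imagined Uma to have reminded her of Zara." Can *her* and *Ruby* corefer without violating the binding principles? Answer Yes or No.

Yes

*Ruby* is an R-expression; Principle C requires it to be free (not bound by any c-commanding expression).
— her: object of the clause headed by 'reminded'; the pronoun does not c-command the R-expression — coreference allowed.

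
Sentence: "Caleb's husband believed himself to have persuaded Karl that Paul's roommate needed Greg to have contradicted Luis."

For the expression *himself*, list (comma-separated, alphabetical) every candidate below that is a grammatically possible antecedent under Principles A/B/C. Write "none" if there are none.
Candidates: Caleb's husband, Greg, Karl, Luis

Caleb's husband

*himself* is a reflexive; Principle A requires it to be bound within its binding domain — the matrix clause.
— Caleb's husband: subject of the matrix clause; c-commands the reflexive within its binding domain — allowed (Principle A).
— Greg: subject of the clause headed by 'contradicted'; does not c-command the reflexive — cannot bind it (Principle A).
— Karl: object of the clause headed by 'persuaded'; does not c-command the reflexive — cannot bind it (Principle A).
— Luis: object of the clause headed by 'contradicted'; does not c-command the reflexive — cannot bind it (Principle A).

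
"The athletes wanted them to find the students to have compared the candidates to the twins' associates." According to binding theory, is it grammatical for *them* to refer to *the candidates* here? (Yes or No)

No

*the candidates* is an R-expression; Principle C requires it to be free (not bound by any c-commanding expression).
— them: subject of the clause headed by 'find'; the pronoun c-commands the R-expression — coreference blocked (Principle C).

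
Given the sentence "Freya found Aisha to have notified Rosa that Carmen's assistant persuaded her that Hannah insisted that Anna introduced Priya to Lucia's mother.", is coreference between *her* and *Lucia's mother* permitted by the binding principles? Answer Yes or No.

*her* is a pronoun; Principle B requires it to be free in its binding domain — the clause headed by 'persuaded'.
— Lucia's mother: second object of the clause headed by 'introduced'; is c-commanded by the pronoun; coreference would bind this R-expression — blocked (Principle C).

No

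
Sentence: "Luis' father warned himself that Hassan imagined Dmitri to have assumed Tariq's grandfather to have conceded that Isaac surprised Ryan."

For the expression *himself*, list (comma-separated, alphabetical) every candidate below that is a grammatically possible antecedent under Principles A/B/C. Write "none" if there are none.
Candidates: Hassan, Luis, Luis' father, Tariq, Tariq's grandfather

Luis' father

*himself* is a reflexive; Principle A requires it to be bound within its binding domain — the matrix clause.
— Hassan: subject of the clause headed by 'imagined'; does not c-command the reflexive — cannot bind it (Principle A).
— Luis: possessor inside the subject DP of the matrix clause; does not c-command the reflexive — cannot bind it (Principle A).
— Luis' father: subject of the matrix clause; c-commands the reflexive within its binding domain — allowed (Principle A).
— Tariq: possessor inside the subject DP of the clause headed by 'conceded'; does not c-command the reflexive — cannot bind it (Principle A).
— Tariq's grandfather: subject of the clause headed by 'conceded'; does not c-command the reflexive — cannot bind it (Principle A).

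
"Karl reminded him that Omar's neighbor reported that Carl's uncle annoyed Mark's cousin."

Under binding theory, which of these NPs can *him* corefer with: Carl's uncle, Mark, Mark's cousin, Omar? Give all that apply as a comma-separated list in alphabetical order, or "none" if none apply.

none

*him* is a pronoun; Principle B requires it to be free in its binding domain — the matrix clause.
— Carl's uncle: subject of the clause headed by 'annoyed'; is c-commanded by the pronoun; coreference would bind this R-expression — blocked (Principle C).
— Mark: possessor inside the object DP of the clause headed by 'annoyed'; is c-commanded by the pronoun; coreference would bind this R-expression — blocked (Principle C).
— Mark's cousin: object of the clause headed by 'annoyed'; is c-commanded by the pronoun; coreference would bind this R-expression — blocked (Principle C).
— Omar: possessor inside the subject DP of the clause headed by 'reported'; is c-commanded by the pronoun; coreference would bind this R-expression — blocked (Principle C).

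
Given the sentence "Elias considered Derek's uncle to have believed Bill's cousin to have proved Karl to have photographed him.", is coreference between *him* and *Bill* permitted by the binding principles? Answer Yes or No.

Yes

*him* is a pronoun; Principle B requires it to be free in its binding domain — the clause headed by 'photographed'.
— Bill: possessor inside the subject DP of the clause headed by 'proved'; does not c-command the pronoun — Principle B does not apply; allowed.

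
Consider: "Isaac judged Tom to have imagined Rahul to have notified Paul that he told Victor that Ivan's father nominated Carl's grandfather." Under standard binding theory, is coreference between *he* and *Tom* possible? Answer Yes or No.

*Tom* is an R-expression; Principle C requires it to be free (not bound by any c-commanding expression).
— he: subject of the clause headed by 'told'; the pronoun does not c-command the R-expression — coreference allowed.

Yes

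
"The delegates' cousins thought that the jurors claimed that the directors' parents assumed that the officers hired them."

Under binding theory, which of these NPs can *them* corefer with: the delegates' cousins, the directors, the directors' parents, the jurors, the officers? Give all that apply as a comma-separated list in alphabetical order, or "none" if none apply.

the delegates' cousins, the directors, the directors' parents, the jurors

*them* is a pronoun; Principle B requires it to be free in its binding domain — the clause headed by 'hired'.
— the delegates' cousins: subject of the matrix clause; c-commands the pronoun but lies outside its binding domain — allowed.
— the directors: possessor inside the subject DP of the clause headed by 'assumed'; does not c-command the pronoun — Principle B does not apply; allowed.
— the directors' parents: subject of the clause headed by 'assumed'; c-commands the pronoun but lies outside its binding domain — allowed.
— the jurors: subject of the clause headed by 'claimed'; c-commands the pronoun but lies outside its binding domain — allowed.
— the officers: subject of the clause headed by 'hired'; c-commands the pronoun within its binding domain — blocked (Principle B).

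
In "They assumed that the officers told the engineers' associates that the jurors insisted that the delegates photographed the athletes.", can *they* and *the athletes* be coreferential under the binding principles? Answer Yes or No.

No

*the athletes* is an R-expression; Principle C requires it to be free (not bound by any c-commanding expression).
— they: subject of the matrix clause; the pronoun c-commands the R-expression — coreference blocked (Principle C).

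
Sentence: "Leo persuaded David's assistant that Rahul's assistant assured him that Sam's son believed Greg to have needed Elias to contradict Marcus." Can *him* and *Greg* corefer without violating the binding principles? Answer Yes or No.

No

*Greg* is an R-expression; Principle C requires it to be free (not bound by any c-commanding expression).
— him: object of the clause headed by 'assured'; the pronoun c-commands the R-expression — coreference blocked (Principle C).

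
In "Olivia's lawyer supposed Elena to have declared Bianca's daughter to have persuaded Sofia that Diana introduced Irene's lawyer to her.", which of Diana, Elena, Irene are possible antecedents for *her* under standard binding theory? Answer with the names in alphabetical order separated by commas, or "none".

Elena, Irene

*her* is a pronoun; Principle B requires it to be free in its binding domain — the clause headed by 'introduced'.
— Diana: subject of the clause headed by 'introduced'; c-commands the pronoun within its binding domain — blocked (Principle B).
— Elena: subject of the clause headed by 'declared'; c-commands the pronoun but lies outside its binding domain — allowed.
— Irene: possessor inside the object DP of the clause headed by 'introduced'; does not c-command the pronoun — Principle B does not apply; allowed.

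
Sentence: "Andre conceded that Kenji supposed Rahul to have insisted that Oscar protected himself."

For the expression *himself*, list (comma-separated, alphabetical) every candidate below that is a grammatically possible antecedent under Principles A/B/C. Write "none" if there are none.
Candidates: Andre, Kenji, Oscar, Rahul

*himself* is a reflexive; Principle A requires it to be bound within its binding domain — the clause headed by 'protected'.
— Andre: subject of the matrix clause; c-commands the reflexive but lies outside its binding domain — cannot bind it (Principle A).
— Kenji: subject of the clause headed by 'supposed'; c-commands the reflexive but lies outside its binding domain — cannot bind it (Principle A).
— Oscar: subject of the clause headed by 'protected'; c-commands the reflexive within its binding domain — allowed (Principle A).
— Rahul: subject of the clause headed by 'insisted'; c-commands the reflexive but lies outside its binding domain — cannot bind it (Principle A).

Oscar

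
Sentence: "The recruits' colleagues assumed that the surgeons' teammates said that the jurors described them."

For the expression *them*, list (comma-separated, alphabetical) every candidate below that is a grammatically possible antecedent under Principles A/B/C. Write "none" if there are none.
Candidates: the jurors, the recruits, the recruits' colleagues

the recruits, the recruits' colleagues

*them* is a pronoun; Principle B requires it to be free in its binding domain — the clause headed by 'described'.
— the jurors: subject of the clause headed by 'described'; c-commands the pronoun within its binding domain — blocked (Principle B).
— the recruits: possessor inside the subject DP of the matrix clause; does not c-command the pronoun — Principle B does not apply; allowed.
— the recruits' colleagues: subject of the matrix clause; c-commands the pronoun but lies outside its binding domain — allowed.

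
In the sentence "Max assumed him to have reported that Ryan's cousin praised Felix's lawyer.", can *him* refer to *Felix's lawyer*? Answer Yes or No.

*him* is a pronoun; Principle B requires it to be free in its binding domain — the matrix clause.
— Felix's lawyer: object of the clause headed by 'praised'; is c-commanded by the pronoun; coreference would bind this R-expression — blocked (Principle C).

No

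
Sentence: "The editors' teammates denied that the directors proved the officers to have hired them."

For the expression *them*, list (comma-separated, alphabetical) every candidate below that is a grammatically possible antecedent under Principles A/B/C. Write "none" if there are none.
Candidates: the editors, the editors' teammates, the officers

*them* is a pronoun; Principle B requires it to be free in its binding domain — the clause headed by 'hired'.
— the editors: possessor inside the subject DP of the matrix clause; does not c-command the pronoun — Principle B does not apply; allowed.
— the editors' teammates: subject of the matrix clause; c-commands the pronoun but lies outside its binding domain — allowed.
— the officers: subject of the clause headed by 'hired'; c-commands the pronoun within its binding domain — blocked (Principle B).

the editors, the editors' teammates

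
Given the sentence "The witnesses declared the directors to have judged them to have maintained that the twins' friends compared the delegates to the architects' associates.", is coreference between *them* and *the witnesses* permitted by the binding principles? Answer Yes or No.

*them* is a pronoun; Principle B requires it to be free in its binding domain — the clause headed by 'judged'.
— the witnesses: subject of the matrix clause; c-commands the pronoun but lies outside its binding domain — allowed.

Yes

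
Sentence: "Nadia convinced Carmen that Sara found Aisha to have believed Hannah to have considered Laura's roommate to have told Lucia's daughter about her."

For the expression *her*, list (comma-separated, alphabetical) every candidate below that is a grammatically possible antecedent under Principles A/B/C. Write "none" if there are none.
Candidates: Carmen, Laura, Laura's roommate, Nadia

Carmen, Laura, Nadia

*her* is a pronoun; Principle B requires it to be free in its binding domain — the clause headed by 'told'.
— Carmen: object of the matrix clause; c-commands the pronoun but lies outside its binding domain — allowed.
— Laura: possessor inside the subject DP of the clause headed by 'told'; does not c-command the pronoun — Principle B does not apply; allowed.
— Laura's roommate: subject of the clause headed by 'told'; c-commands the pronoun within its binding domain — blocked (Principle B).
— Nadia: subject of the matrix clause; c-commands the pronoun but lies outside its binding domain — allowed.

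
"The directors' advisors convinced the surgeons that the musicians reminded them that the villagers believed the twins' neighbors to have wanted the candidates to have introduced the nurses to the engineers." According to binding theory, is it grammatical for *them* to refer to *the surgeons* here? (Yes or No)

Yes

*the surgeons* is an R-expression; Principle C requires it to be free (not bound by any c-commanding expression).
— them: object of the clause headed by 'reminded'; the pronoun does not c-command the R-expression — coreference allowed.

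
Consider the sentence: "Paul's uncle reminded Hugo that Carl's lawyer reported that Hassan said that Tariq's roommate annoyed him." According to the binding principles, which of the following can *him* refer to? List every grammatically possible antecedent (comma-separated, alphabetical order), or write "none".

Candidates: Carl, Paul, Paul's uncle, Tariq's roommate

*him* is a pronoun; Principle B requires it to be free in its binding domain — the clause headed by 'annoyed'.
— Carl: possessor inside the subject DP of the clause headed by 'reported'; does not c-command the pronoun — Principle B does not apply; allowed.
— Paul: possessor inside the subject DP of the matrix clause; does not c-command the pronoun — Principle B does not apply; allowed.
— Paul's uncle: subject of the matrix clause; c-commands the pronoun but lies outside its binding domain — allowed.
— Tariq's roommate: subject of the clause headed by 'annoyed'; c-commands the pronoun within its binding domain — blocked (Principle B).

Carl, Paul, Paul's uncle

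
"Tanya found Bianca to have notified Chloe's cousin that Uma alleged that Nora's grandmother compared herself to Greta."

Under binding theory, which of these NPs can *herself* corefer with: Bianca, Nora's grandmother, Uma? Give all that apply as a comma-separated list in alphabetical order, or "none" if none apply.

*herself* is a reflexive; Principle A requires it to be bound within its binding domain — the clause headed by 'compared'.
— Bianca: subject of the clause headed by 'notified'; c-commands the reflexive but lies outside its binding domain — cannot bind it (Principle A).
— Nora's grandmother: subject of the clause headed by 'compared'; c-commands the reflexive within its binding domain — allowed (Principle A).
— Uma: subject of the clause headed by 'alleged'; c-commands the reflexive but lies outside its binding domain — cannot bind it (Principle A).

Nora's grandmother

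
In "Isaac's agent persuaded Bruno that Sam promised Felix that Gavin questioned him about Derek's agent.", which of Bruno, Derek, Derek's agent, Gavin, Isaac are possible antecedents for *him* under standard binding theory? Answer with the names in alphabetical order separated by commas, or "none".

Bruno, Isaac

*him* is a pronoun; Principle B requires it to be free in its binding domain — the clause headed by 'questioned'.
— Bruno: object of the matrix clause; c-commands the pronoun but lies outside its binding domain — allowed.
— Derek: possessor inside the second object DP of the clause headed by 'questioned'; is c-commanded by the pronoun; coreference would bind this R-expression — blocked (Principle C).
— Derek's agent: second object of the clause headed by 'questioned'; is c-commanded by the pronoun; coreference would bind this R-expression — blocked (Principle C).
— Gavin: subject of the clause headed by 'questioned'; c-commands the pronoun within its binding domain — blocked (Principle B).
— Isaac: possessor inside the subject DP of the matrix clause; does not c-command the pronoun — Principle B does not apply; allowed.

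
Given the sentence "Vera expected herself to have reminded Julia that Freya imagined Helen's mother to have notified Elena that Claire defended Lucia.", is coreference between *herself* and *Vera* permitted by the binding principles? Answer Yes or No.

Yes

*herself* is a reflexive; Principle A requires it to be bound within its binding domain — the matrix clause.
— Vera: subject of the matrix clause; c-commands the reflexive within its binding domain — allowed (Principle A).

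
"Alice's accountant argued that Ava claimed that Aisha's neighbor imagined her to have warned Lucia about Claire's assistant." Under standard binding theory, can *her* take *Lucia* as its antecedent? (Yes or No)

No

*her* is a pronoun; Principle B requires it to be free in its binding domain — the clause headed by 'imagined'.
— Lucia: object of the clause headed by 'warned'; is c-commanded by the pronoun; coreference would bind this R-expression — blocked (Principle C).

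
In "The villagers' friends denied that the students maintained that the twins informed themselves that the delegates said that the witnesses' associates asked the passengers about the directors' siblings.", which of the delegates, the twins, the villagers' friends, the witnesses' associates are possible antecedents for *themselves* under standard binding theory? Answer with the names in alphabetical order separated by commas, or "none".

the twins

*themselves* is a reflexive; Principle A requires it to be bound within its binding domain — the clause headed by 'informed'.
— the delegates: subject of the clause headed by 'said'; does not c-command the reflexive — cannot bind it (Principle A).
— the twins: subject of the clause headed by 'informed'; c-commands the reflexive within its binding domain — allowed (Principle A).
— the villagers' friends: subject of the matrix clause; c-commands the reflexive but lies outside its binding domain — cannot bind it (Principle A).
— the witnesses' associates: subject of the clause headed by 'asked'; does not c-command the reflexive — cannot bind it (Principle A).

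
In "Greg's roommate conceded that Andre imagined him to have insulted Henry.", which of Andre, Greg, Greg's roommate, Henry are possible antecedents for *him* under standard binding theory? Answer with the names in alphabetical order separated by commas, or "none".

*him* is a pronoun; Principle B requires it to be free in its binding domain — the clause headed by 'imagined'.
— Andre: subject of the clause headed by 'imagined'; c-commands the pronoun within its binding domain — blocked (Principle B).
— Greg: possessor inside the subject DP of the matrix clause; does not c-command the pronoun — Principle B does not apply; allowed.
— Greg's roommate: subject of the matrix clause; c-commands the pronoun but lies outside its binding domain — allowed.
— Henry: object of the clause headed by 'insulted'; is c-commanded by the pronoun; coreference would bind this R-expression — blocked (Principle C).

Greg, Greg's roommate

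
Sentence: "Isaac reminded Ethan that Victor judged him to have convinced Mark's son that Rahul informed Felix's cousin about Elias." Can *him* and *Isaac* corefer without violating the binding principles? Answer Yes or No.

*Isaac* is an R-expression; Principle C requires it to be free (not bound by any c-commanding expression).
— him: subject of the clause headed by 'convinced'; the pronoun does not c-command the R-expression — coreference allowed.

Yes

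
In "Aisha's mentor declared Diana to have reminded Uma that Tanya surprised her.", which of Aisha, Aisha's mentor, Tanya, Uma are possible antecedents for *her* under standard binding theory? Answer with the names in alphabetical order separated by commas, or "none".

*her* is a pronoun; Principle B requires it to be free in its binding domain — the clause headed by 'surprised'.
— Aisha: possessor inside the subject DP of the matrix clause; does not c-command the pronoun — Principle B does not apply; allowed.
— Aisha's mentor: subject of the matrix clause; c-commands the pronoun but lies outside its binding domain — allowed.
— Tanya: subject of the clause headed by 'surprised'; c-commands the pronoun within its binding domain — blocked (Principle B).
— Uma: object of the clause headed by 'reminded'; c-commands the pronoun but lies outside its binding domain — allowed.

Aisha, Aisha's mentor, Uma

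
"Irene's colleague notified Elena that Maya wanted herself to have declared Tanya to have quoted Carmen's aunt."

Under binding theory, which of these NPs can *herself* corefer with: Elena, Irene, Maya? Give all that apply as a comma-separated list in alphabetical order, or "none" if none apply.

Maya

*herself* is a reflexive; Principle A requires it to be bound within its binding domain — the clause headed by 'wanted'.
— Elena: object of the matrix clause; c-commands the reflexive but lies outside its binding domain — cannot bind it (Principle A).
— Irene: possessor inside the subject DP of the matrix clause; does not c-command the reflexive — cannot bind it (Principle A).
— Maya: subject of the clause headed by 'wanted'; c-commands the reflexive within its binding domain — allowed (Principle A).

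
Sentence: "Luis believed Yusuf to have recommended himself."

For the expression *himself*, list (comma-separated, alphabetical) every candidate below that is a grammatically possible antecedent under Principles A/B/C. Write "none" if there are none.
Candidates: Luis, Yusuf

*himself* is a reflexive; Principle A requires it to be bound within its binding domain — the clause headed by 'recommended'.
— Luis: subject of the matrix clause; c-commands the reflexive but lies outside its binding domain — cannot bind it (Principle A).
— Yusuf: subject of the clause headed by 'recommended'; c-commands the reflexive within its binding domain — allowed (Principle A).

Yusuf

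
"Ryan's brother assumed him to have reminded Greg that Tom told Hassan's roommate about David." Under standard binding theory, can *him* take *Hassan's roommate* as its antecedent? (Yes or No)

No

*him* is a pronoun; Principle B requires it to be free in its binding domain — the matrix clause.
— Hassan's roommate: object of the clause headed by 'told'; is c-commanded by the pronoun; coreference would bind this R-expression — blocked (Principle C).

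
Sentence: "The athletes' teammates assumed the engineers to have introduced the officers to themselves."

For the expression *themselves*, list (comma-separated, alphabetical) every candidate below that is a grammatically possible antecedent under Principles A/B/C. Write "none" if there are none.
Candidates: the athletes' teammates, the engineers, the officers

*themselves* is a reflexive; Principle A requires it to be bound within its binding domain — the clause headed by 'introduced'.
— the athletes' teammates: subject of the matrix clause; c-commands the reflexive but lies outside its binding domain — cannot bind it (Principle A).
— the engineers: subject of the clause headed by 'introduced'; c-commands the reflexive within its binding domain — allowed (Principle A).
— the officers: object of the clause headed by 'introduced'; c-commands the reflexive within its binding domain — allowed (Principle A).

the engineers, the officers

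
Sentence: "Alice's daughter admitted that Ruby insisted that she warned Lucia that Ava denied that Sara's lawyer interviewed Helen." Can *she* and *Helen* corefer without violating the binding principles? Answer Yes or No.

*Helen* is an R-expression; Principle C requires it to be free (not bound by any c-commanding expression).
— she: subject of the clause headed by 'warned'; the pronoun c-commands the R-expression — coreference blocked (Principle C).

No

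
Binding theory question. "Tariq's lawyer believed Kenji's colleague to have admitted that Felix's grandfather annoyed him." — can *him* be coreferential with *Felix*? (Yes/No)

Yes

*him* is a pronoun; Principle B requires it to be free in its binding domain — the clause headed by 'annoyed'.
— Felix: possessor inside the subject DP of the clause headed by 'annoyed'; does not c-command the pronoun — Principle B does not apply; allowed.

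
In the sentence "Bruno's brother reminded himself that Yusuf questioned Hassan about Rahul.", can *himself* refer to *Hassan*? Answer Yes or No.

*himself* is a reflexive; Principle A requires it to be bound within its binding domain — the matrix clause.
— Hassan: object of the clause headed by 'questioned'; does not c-command the reflexive — cannot bind it (Principle A).

No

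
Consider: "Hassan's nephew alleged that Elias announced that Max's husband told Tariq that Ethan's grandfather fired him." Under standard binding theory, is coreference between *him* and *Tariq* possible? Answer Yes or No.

*Tariq* is an R-expression; Principle C requires it to be free (not bound by any c-commanding expression).
— him: object of the clause headed by 'fired'; the pronoun does not c-command the R-expression — coreference allowed.

Yes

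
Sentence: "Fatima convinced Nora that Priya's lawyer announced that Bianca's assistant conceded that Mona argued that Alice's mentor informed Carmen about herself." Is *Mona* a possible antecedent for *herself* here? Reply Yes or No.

No

*herself* is a reflexive; Principle A requires it to be bound within its binding domain — the clause headed by 'informed'.
— Mona: subject of the clause headed by 'argued'; c-commands the reflexive but lies outside its binding domain — cannot bind it (Principle A).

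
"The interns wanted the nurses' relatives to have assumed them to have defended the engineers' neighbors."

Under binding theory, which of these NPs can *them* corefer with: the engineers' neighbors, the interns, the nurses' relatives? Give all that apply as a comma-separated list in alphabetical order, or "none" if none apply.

*them* is a pronoun; Principle B requires it to be free in its binding domain — the clause headed by 'assumed'.
— the engineers' neighbors: object of the clause headed by 'defended'; is c-commanded by the pronoun; coreference would bind this R-expression — blocked (Principle C).
— the interns: subject of the matrix clause; c-commands the pronoun but lies outside its binding domain — allowed.
— the nurses' relatives: subject of the clause headed by 'assumed'; c-commands the pronoun within its binding domain — blocked (Principle B).

the interns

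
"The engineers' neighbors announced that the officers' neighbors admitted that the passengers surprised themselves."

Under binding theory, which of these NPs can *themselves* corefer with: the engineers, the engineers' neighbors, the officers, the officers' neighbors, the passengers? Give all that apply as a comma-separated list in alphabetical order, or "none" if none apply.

the passengers

*themselves* is a reflexive; Principle A requires it to be bound within its binding domain — the clause headed by 'surprised'.
— the engineers: possessor inside the subject DP of the matrix clause; does not c-command the reflexive — cannot bind it (Principle A).
— the engineers' neighbors: subject of the matrix clause; c-commands the reflexive but lies outside its binding domain — cannot bind it (Principle A).
— the officers: possessor inside the subject DP of the clause headed by 'admitted'; does not c-command the reflexive — cannot bind it (Principle A).
— the officers' neighbors: subject of the clause headed by 'admitted'; c-commands the reflexive but lies outside its binding domain — cannot bind it (Principle A).
— the passengers: subject of the clause headed by 'surprised'; c-commands the reflexive within its binding domain — allowed (Principle A).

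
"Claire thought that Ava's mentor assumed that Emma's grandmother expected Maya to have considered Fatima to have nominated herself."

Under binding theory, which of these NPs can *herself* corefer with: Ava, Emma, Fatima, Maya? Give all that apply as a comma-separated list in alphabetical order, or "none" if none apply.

Fatima

*herself* is a reflexive; Principle A requires it to be bound within its binding domain — the clause headed by 'nominated'.
— Ava: possessor inside the subject DP of the clause headed by 'assumed'; does not c-command the reflexive — cannot bind it (Principle A).
— Emma: possessor inside the subject DP of the clause headed by 'expected'; does not c-command the reflexive — cannot bind it (Principle A).
— Fatima: subject of the clause headed by 'nominated'; c-commands the reflexive within its binding domain — allowed (Principle A).
— Maya: subject of the clause headed by 'considered'; c-commands the reflexive but lies outside its binding domain — cannot bind it (Principle A).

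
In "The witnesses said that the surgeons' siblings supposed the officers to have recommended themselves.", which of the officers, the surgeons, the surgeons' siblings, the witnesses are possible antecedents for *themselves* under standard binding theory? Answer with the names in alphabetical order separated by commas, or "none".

*themselves* is a reflexive; Principle A requires it to be bound within its binding domain — the clause headed by 'recommended'.
— the officers: subject of the clause headed by 'recommended'; c-commands the reflexive within its binding domain — allowed (Principle A).
— the surgeons: possessor inside the subject DP of the clause headed by 'supposed'; does not c-command the reflexive — cannot bind it (Principle A).
— the surgeons' siblings: subject of the clause headed by 'supposed'; c-commands the reflexive but lies outside its binding domain — cannot bind it (Principle A).
— the witnesses: subject of the matrix clause; c-commands the reflexive but lies outside its binding domain — cannot bind it (Principle A).

the officers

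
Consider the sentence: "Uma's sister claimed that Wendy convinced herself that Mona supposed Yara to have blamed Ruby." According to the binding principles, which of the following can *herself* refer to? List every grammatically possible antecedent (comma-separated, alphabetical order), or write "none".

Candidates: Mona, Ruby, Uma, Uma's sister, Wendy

*herself* is a reflexive; Principle A requires it to be bound within its binding domain — the clause headed by 'convinced'.
— Mona: subject of the clause headed by 'supposed'; does not c-command the reflexive — cannot bind it (Principle A).
— Ruby: object of the clause headed by 'blamed'; does not c-command the reflexive — cannot bind it (Principle A).
— Uma: possessor inside the subject DP of the matrix clause; does not c-command the reflexive — cannot bind it (Principle A).
— Uma's sister: subject of the matrix clause; c-commands the reflexive but lies outside its binding domain — cannot bind it (Principle A).
— Wendy: subject of the clause headed by 'convinced'; c-commands the reflexive within its binding domain — allowed (Principle A).

Wendy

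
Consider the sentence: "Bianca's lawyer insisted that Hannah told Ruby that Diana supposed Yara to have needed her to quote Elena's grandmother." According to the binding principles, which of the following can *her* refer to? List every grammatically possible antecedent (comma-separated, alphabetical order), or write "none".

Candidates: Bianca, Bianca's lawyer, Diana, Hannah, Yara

*her* is a pronoun; Principle B requires it to be free in its binding domain — the clause headed by 'needed'.
— Bianca: possessor inside the subject DP of the matrix clause; does not c-command the pronoun — Principle B does not apply; allowed.
— Bianca's lawyer: subject of the matrix clause; c-commands the pronoun but lies outside its binding domain — allowed.
— Diana: subject of the clause headed by 'supposed'; c-commands the pronoun but lies outside its binding domain — allowed.
— Hannah: subject of the clause headed by 'told'; c-commands the pronoun but lies outside its binding domain — allowed.
— Yara: subject of the clause headed by 'needed'; c-commands the pronoun within its binding domain — blocked (Principle B).

Bianca, Bianca's lawyer, Diana, Hannah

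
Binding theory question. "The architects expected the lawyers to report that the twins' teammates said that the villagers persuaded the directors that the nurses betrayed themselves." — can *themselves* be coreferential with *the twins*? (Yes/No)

*themselves* is a reflexive; Principle A requires it to be bound within its binding domain — the clause headed by 'betrayed'.
— the twins: possessor inside the subject DP of the clause headed by 'said'; does not c-command the reflexive — cannot bind it (Principle A).

No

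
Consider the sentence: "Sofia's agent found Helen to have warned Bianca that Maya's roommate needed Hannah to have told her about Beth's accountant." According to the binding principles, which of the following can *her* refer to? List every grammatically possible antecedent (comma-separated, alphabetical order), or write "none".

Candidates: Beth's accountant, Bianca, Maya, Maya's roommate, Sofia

*her* is a pronoun; Principle B requires it to be free in its binding domain — the clause headed by 'told'.
— Beth's accountant: second object of the clause headed by 'told'; is c-commanded by the pronoun; coreference would bind this R-expression — blocked (Principle C).
— Bianca: object of the clause headed by 'warned'; c-commands the pronoun but lies outside its binding domain — allowed.
— Maya: possessor inside the subject DP of the clause headed by 'needed'; does not c-command the pronoun — Principle B does not apply; allowed.
— Maya's roommate: subject of the clause headed by 'needed'; c-commands the pronoun but lies outside its binding domain — allowed.
— Sofia: possessor inside the subject DP of the matrix clause; does not c-command the pronoun — Principle B does not apply; allowed.

Bianca, Maya, Maya's roommate, Sofia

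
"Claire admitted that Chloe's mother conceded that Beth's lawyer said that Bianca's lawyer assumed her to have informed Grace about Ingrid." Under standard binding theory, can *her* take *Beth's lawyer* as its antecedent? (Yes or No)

Yes

*her* is a pronoun; Principle B requires it to be free in its binding domain — the clause headed by 'assumed'.
— Beth's lawyer: subject of the clause headed by 'said'; c-commands the pronoun but lies outside its binding domain — allowed.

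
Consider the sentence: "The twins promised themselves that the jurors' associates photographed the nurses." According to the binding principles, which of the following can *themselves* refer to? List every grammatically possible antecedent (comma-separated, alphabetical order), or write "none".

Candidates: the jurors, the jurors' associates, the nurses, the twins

the twins

*themselves* is a reflexive; Principle A requires it to be bound within its binding domain — the matrix clause.
— the jurors: possessor inside the subject DP of the clause headed by 'photographed'; does not c-command the reflexive — cannot bind it (Principle A).
— the jurors' associates: subject of the clause headed by 'photographed'; does not c-command the reflexive — cannot bind it (Principle A).
— the nurses: object of the clause headed by 'photographed'; does not c-command the reflexive — cannot bind it (Principle A).
— the twins: subject of the matrix clause; c-commands the reflexive within its binding domain — allowed (Principle A).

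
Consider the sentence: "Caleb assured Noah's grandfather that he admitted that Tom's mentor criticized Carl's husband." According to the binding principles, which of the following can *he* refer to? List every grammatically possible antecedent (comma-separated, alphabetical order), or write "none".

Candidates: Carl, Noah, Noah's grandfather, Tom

Noah, Noah's grandfather

*he* is a pronoun; Principle B requires it to be free in its binding domain — the clause headed by 'admitted'.
— Carl: possessor inside the object DP of the clause headed by 'criticized'; is c-commanded by the pronoun; coreference would bind this R-expression — blocked (Principle C).
— Noah: possessor inside the object DP of the matrix clause; does not c-command the pronoun — Principle B does not apply; allowed.
— Noah's grandfather: object of the matrix clause; c-commands the pronoun but lies outside its binding domain — allowed.
— Tom: possessor inside the subject DP of the clause headed by 'criticized'; is c-commanded by the pronoun; coreference would bind this R-expression — blocked (Principle C).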